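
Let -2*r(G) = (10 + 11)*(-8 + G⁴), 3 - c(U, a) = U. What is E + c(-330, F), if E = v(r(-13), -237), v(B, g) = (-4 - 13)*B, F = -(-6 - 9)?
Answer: 10194087/2 ≈ 5.0970e+6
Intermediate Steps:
F = 15 (F = -1*(-15) = 15)
c(U, a) = 3 - U
r(G) = 84 - 21*G⁴/2 (r(G) = -(10 + 11)*(-8 + G⁴)/2 = -21*(-8 + G⁴)/2 = -(-168 + 21*G⁴)/2 = 84 - 21*G⁴/2)
v(B, g) = -17*B
E = 10193421/2 (E = -17*(84 - 21/2*(-13)⁴) = -17*(84 - 21/2*28561) = -17*(84 - 599781/2) = -17*(-599613/2) = 10193421/2 ≈ 5.0967e+6)
E + c(-330, F) = 10193421/2 + (3 - 1*(-330)) = 10193421/2 + (3 + 330) = 10193421/2 + 333 = 10194087/2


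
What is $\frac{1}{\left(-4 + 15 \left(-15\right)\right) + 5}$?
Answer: $- \frac{1}{224} \approx -0.0044643$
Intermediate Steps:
$\frac{1}{\left(-4 + 15 \left(-15\right)\right) + 5} = \frac{1}{\left(-4 - 225\right) + 5} = \frac{1}{-229 + 5} = \frac{1}{-224} = - \frac{1}{224}$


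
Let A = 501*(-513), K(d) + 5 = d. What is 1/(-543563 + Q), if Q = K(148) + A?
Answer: -1/800433 ≈ -1.2493e-6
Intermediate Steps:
K(d) = -5 + d
A = -257013
Q = -256870 (Q = (-5 + 148) - 257013 = 143 - 257013 = -256870)
1/(-543563 + Q) = 1/(-543563 - 256870) = 1/(-800433) = -1/800433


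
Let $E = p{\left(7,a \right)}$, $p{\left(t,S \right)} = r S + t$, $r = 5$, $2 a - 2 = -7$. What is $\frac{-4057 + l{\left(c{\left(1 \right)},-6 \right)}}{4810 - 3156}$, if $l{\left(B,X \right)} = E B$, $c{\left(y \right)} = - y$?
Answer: $- \frac{8103}{3308} \approx -2.4495$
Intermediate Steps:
$a = - \frac{5}{2}$ ($a = 1 + \frac{1}{2} \left(-7\right) = 1 - \frac{7}{2} = - \frac{5}{2} \approx -2.5$)
$p{\left(t,S \right)} = t + 5 S$ ($p{\left(t,S \right)} = 5 S + t = t + 5 S$)
$E = - \frac{11}{2}$ ($E = 7 + 5 \left(- \frac{5}{2}\right) = 7 - \frac{25}{2} = - \frac{11}{2} \approx -5.5$)
$l{\left(B,X \right)} = - \frac{11 B}{2}$
$\frac{-4057 + l{\left(c{\left(1 \right)},-6 \right)}}{4810 - 3156} = \frac{-4057 - \frac{11 \left(\left(-1\right) 1\right)}{2}}{4810 - 3156} = \frac{-4057 - - \frac{11}{2}}{1654} = \left(-4057 + \frac{11}{2}\right) \frac{1}{1654} = \left(- \frac{8103}{2}\right) \frac{1}{1654} = - \frac{8103}{3308}$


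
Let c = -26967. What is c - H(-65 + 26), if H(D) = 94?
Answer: -27061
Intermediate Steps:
c - H(-65 + 26) = -26967 - 1*94 = -26967 - 94 = -27061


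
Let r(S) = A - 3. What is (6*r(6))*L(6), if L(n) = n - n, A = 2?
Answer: 0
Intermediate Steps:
L(n) = 0
r(S) = -1 (r(S) = 2 - 3 = -1)
(6*r(6))*L(6) = (6*(-1))*0 = -6*0 = 0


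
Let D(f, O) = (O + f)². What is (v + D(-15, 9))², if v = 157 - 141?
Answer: 2704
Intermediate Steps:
v = 16
(v + D(-15, 9))² = (16 + (9 - 15)²)² = (16 + (-6)²)² = (16 + 36)² = 52² = 2704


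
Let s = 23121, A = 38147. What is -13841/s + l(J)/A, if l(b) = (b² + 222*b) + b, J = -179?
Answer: -710093623/881996787 ≈ -0.80510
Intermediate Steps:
l(b) = b² + 223*b
-13841/s + l(J)/A = -13841/23121 - 179*(223 - 179)/38147 = -13841*1/23121 - 179*44*(1/38147) = -13841/23121 - 7876*1/38147 = -13841/23121 - 7876/38147 = -710093623/881996787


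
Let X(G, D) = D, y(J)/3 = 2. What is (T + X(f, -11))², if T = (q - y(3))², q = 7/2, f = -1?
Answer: 361/16 ≈ 22.563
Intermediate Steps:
y(J) = 6 (y(J) = 3*2 = 6)
q = 7/2 (q = 7*(½) = 7/2 ≈ 3.5000)
T = 25/4 (T = (7/2 - 1*6)² = (7/2 - 6)² = (-5/2)² = 25/4 ≈ 6.2500)
(T + X(f, -11))² = (25/4 - 11)² = (-19/4)² = 361/16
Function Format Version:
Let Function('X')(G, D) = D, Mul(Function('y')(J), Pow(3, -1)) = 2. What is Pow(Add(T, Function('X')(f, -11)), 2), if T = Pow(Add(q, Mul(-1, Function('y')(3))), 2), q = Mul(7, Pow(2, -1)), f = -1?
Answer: Rational(361, 16) ≈ 22.563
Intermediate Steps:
Function('y')(J) = 6 (Function('y')(J) = Mul(3, 2) = 6)
q = Rational(7, 2) (q = Mul(7, Rational(1, 2)) = Rational(7, 2) ≈ 3.5000)
T = Rational(25, 4) (T = Pow(Add(Rational(7, 2), Mul(-1, 6)), 2) = Pow(Add(Rational(7, 2), -6), 2) = Pow(Rational(-5, 2), 2) = Rational(25, 4) ≈ 6.2500)
Pow(Add(T, Function('X')(f, -11)), 2) = Pow(Add(Rational(25, 4), -11), 2) = Pow(Rational(-19, 4), 2) = Rational(361, 16)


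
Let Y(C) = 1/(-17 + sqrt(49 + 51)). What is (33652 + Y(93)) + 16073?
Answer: 348074/7 ≈ 49725.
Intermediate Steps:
Y(C) = -1/7 (Y(C) = 1/(-17 + sqrt(100)) = 1/(-17 + 10) = 1/(-7) = -1/7)
(33652 + Y(93)) + 16073 = (33652 - 1/7) + 16073 = 235563/7 + 16073 = 348074/7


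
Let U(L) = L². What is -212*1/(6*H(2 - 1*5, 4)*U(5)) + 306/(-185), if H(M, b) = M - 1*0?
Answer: -9848/8325 ≈ -1.1829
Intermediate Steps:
H(M, b) = M (H(M, b) = M + 0 = M)
-212*1/(6*H(2 - 1*5, 4)*U(5)) + 306/(-185) = -212*1/(150*(2 - 1*5)) + 306/(-185) = -212*1/(150*(2 - 5)) + 306*(-1/185) = -212/(150*(-3)) - 306/185 = -212/(-450) - 306/185 = -212*(-1/450) - 306/185 = 106/225 - 306/185 = -9848/8325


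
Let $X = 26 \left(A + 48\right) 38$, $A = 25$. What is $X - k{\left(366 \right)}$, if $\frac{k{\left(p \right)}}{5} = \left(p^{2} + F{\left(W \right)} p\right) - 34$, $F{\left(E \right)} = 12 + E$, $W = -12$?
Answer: $-597486$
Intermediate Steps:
$k{\left(p \right)} = -170 + 5 p^{2}$ ($k{\left(p \right)} = 5 \left(\left(p^{2} + \left(12 - 12\right) p\right) - 34\right) = 5 \left(\left(p^{2} + 0 p\right) - 34\right) = 5 \left(\left(p^{2} + 0\right) - 34\right) = 5 \left(p^{2} - 34\right) = 5 \left(-34 + p^{2}\right) = -170 + 5 p^{2}$)
$X = 72124$ ($X = 26 \left(25 + 48\right) 38 = 26 \cdot 73 \cdot 38 = 26 \cdot 2774 = 72124$)
$X - k{\left(366 \right)} = 72124 - \left(-170 + 5 \cdot 366^{2}\right) = 72124 - \left(-170 + 5 \cdot 133956\right) = 72124 - \left(-170 + 669780\right) = 72124 - 669610 = -597486$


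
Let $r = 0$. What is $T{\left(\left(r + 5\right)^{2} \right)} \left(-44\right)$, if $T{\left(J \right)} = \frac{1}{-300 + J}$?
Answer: $\frac{4}{25} \approx 0.16$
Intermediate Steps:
$T{\left(\left(r + 5\right)^{2} \right)} \left(-44\right) = \frac{1}{-300 + \left(0 + 5\right)^{2}} \left(-44\right) = \frac{1}{-300 + 5^{2}} \left(-44\right) = \frac{1}{-300 + 25} \left(-44\right) = \frac{1}{-275} \left(-44\right) = \left(- \frac{1}{275}\right) \left(-44\right) = \frac{4}{25}$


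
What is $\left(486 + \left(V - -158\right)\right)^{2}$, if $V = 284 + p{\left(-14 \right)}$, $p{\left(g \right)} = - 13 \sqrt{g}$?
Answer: $858818 - 24128 i \sqrt{14} \approx 8.5882 \cdot 10^{5} - 90279.0 i$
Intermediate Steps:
$V = 284 - 13 i \sqrt{14}$ ($V = 284 - 13 \sqrt{-14} = 284 - 13 i \sqrt{14} \approx 284.0 - 48.642 i$)
$\left(486 + \left(V - -158\right)\right)^{2} = \left(486 + \left(\left(284 - 13 i \sqrt{14}\right) - -158\right)\right)^{2} = \left(486 + \left(\left(284 - 13 i \sqrt{14}\right) + 158\right)\right)^{2} = \left(486 + \left(442 - 13 i \sqrt{14}\right)\right)^{2} = \left(928 - 13 i \sqrt{14}\right)^{2}$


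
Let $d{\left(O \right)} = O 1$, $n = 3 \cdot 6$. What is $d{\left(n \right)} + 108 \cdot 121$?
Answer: $13086$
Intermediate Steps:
$n = 18$
$d{\left(O \right)} = O$
$d{\left(n \right)} + 108 \cdot 121 = 18 + 108 \cdot 121 = 18 + 13068 = 13086$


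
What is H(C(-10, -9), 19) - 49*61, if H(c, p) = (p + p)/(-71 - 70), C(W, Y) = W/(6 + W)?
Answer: -421487/141 ≈ -2989.3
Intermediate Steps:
H(c, p) = -2*p/141 (H(c, p) = (2*p)/(-141) = (2*p)*(-1/141) = -2*p/141)
H(C(-10, -9), 19) - 49*61 = -2/141*19 - 49*61 = -38/141 - 1*2989 = -38/141 - 2989 = -421487/141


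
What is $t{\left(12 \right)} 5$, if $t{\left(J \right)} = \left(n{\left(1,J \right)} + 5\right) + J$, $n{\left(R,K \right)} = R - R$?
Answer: $85$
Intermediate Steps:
$n{\left(R,K \right)} = 0$
$t{\left(J \right)} = 5 + J$ ($t{\left(J \right)} = \left(0 + 5\right) + J = 5 + J$)
$t{\left(12 \right)} 5 = \left(5 + 12\right) 5 = 17 \cdot 5 = 85$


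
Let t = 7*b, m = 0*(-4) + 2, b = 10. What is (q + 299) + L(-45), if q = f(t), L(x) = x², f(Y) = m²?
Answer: 2328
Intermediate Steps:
m = 2 (m = 0 + 2 = 2)
t = 70 (t = 7*10 = 70)
f(Y) = 4 (f(Y) = 2² = 4)
q = 4
(q + 299) + L(-45) = (4 + 299) + (-45)² = 303 + 2025 = 2328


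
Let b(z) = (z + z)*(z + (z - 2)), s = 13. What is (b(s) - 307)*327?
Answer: 103659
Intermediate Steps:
b(z) = 2*z*(-2 + 2*z) (b(z) = (2*z)*(z + (-2 + z)) = (2*z)*(-2 + 2*z) = 2*z*(-2 + 2*z))
(b(s) - 307)*327 = (4*13*(-1 + 13) - 307)*327 = (4*13*12 - 307)*327 = (624 - 307)*327 = 317*327 = 103659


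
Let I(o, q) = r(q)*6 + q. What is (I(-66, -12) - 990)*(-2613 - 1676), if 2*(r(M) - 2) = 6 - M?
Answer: 4014504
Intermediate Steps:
r(M) = 5 - M/2 (r(M) = 2 + (6 - M)/2 = 2 + (3 - M/2) = 5 - M/2)
I(o, q) = 30 - 2*q (I(o, q) = (5 - q/2)*6 + q = (30 - 3*q) + q = 30 - 2*q)
(I(-66, -12) - 990)*(-2613 - 1676) = ((30 - 2*(-12)) - 990)*(-2613 - 1676) = ((30 + 24) - 990)*(-4289) = (54 - 990)*(-4289) = -936*(-4289) = 4014504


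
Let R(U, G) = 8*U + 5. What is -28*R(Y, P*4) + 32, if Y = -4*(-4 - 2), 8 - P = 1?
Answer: -5484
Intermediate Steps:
P = 7 (P = 8 - 1*1 = 8 - 1 = 7)
Y = 24 (Y = -4*(-6) = 24)
R(U, G) = 5 + 8*U
-28*R(Y, P*4) + 32 = -28*(5 + 8*24) + 32 = -28*(5 + 192) + 32 = -28*197 + 32 = -5516 + 32 = -5484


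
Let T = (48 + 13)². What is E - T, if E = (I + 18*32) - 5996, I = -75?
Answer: -9216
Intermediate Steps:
E = -5495 (E = (-75 + 18*32) - 5996 = (-75 + 576) - 5996 = 501 - 5996 = -5495)
T = 3721 (T = 61² = 3721)
E - T = -5495 - 1*3721 = -5495 - 3721 = -9216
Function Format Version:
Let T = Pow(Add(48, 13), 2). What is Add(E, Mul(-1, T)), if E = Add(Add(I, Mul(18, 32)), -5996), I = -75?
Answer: -9216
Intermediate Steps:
E = -5495 (E = Add(Add(-75, Mul(18, 32)), -5996) = Add(Add(-75, 576), -5996) = Add(501, -5996) = -5495)
T = 3721 (T = Pow(61, 2) = 3721)
Add(E, Mul(-1, T)) = Add(-5495, Mul(-1, 3721)) = Add(-5495, -3721) = -9216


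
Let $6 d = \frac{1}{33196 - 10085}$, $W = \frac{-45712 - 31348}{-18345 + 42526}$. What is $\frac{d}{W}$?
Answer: $- \frac{24181}{10685601960} \approx -2.263 \cdot 10^{-6}$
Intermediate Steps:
$W = - \frac{77060}{24181} \approx -3.1868$
$d = \frac{1}{138666}$ ($d = \frac{1}{6 \left(33196 - 10085\right)} = \frac{1}{6 \cdot 23111} = \frac{1}{6} \cdot \frac{1}{23111} = \frac{1}{138666} \approx 7.2116 \cdot 10^{-6}$)
$\frac{d}{W} = \frac{1}{138666 \left(- \frac{77060}{24181}\right)} = \frac{1}{138666} \left(- \frac{24181}{77060}\right) = - \frac{24181}{10685601960}$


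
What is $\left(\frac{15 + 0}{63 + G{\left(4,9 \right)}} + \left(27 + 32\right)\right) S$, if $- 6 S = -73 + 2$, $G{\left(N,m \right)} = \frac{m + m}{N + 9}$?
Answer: $\frac{586673}{837} \approx 700.92$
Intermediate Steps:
$G{\left(N,m \right)} = \frac{2 m}{9 + N}$
$S = \frac{71}{6}$ ($S = - \frac{-73 + 2}{6} = \left(- \frac{1}{6}\right) \left(-71\right) = \frac{71}{6} \approx 11.833$)
$\left(\frac{15 + 0}{63 + G{\left(4,9 \right)}} + \left(27 + 32\right)\right) S = \left(\frac{15 + 0}{63 + 2 \cdot 9 \frac{1}{9 + 4}} + \left(27 + 32\right)\right) \frac{71}{6} = \left(\frac{15}{63 + 2 \cdot 9 \cdot \frac{1}{13}} + 59\right) \frac{71}{6} = \left(\frac{15}{63 + \frac{18}{13}} + 59\right) \frac{71}{6} = \left(\frac{15}{\frac{837}{13}} + 59\right) \frac{71}{6} = \left(15 \cdot \frac{13}{837} + 59\right) \frac{71}{6} = \left(\frac{65}{279} + 59\right) \frac{71}{6} = \frac{16526}{279} \cdot \frac{71}{6} = \frac{586673}{837}$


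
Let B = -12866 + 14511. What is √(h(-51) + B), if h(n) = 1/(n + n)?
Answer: √17114478/102 ≈ 40.558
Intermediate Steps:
h(n) = 1/(2*n)
B = 1645
√(h(-51) + B) = √((½)/(-51) + 1645) = √((½)*(-1/51) + 1645) = √(-1/102 + 1645) = √(167789/102) = √17114478/102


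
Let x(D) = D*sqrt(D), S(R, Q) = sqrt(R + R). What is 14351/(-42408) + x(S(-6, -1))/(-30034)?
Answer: -14351/42408 - sqrt(2)*3**(3/4)*I**(3/2)/15017 ≈ -0.33825 - 0.0001518*I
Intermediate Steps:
S(R, Q) = sqrt(2)*sqrt(R) (S(R, Q) = sqrt(2*R) = sqrt(2)*sqrt(R))
x(D) = D**(3/2)
14351/(-42408) + x(S(-6, -1))/(-30034) = 14351/(-42408) + (sqrt(2)*sqrt(-6))**(3/2)/(-30034) = 14351*(-1/42408) + (sqrt(2)*(I*sqrt(6)))**(3/2)*(-1/30034) = -14351/42408 + (2*I*sqrt(3))**(3/2)*(-1/30034) = -14351/42408 + (2*sqrt(2)*3**(3/4)*I**(3/2))*(-1/30034) = -14351/42408 - sqrt(2)*3**(3/4)*I**(3/2)/15017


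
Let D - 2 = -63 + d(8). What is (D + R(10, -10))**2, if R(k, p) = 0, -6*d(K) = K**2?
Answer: 46225/9 ≈ 5136.1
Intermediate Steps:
d(K) = -K**2/6
D = -215/3 (D = 2 + (-63 - 1/6*8**2) = 2 + (-63 - 1/6*64) = 2 + (-63 - 32/3) = 2 - 221/3 = -215/3 ≈ -71.667)
(D + R(10, -10))**2 = (-215/3 + 0)**2 = (-215/3)**2 = 46225/9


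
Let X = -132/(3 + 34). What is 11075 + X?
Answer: 409643/37 ≈ 11071.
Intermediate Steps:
X = -132/37 ≈ -3.5676
11075 + X = 11075 - 132/37 = 409643/37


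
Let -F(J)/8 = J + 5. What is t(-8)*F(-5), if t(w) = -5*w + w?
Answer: 0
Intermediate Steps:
F(J) = -40 - 8*J (F(J) = -8*(J + 5) = -8*(5 + J) = -40 - 8*J)
t(w) = -4*w
t(-8)*F(-5) = (-4*(-8))*(-40 - 8*(-5)) = 32*(-40 + 40) = 32*0 = 0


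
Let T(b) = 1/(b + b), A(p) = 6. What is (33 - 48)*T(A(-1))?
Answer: -5/4 ≈ -1.2500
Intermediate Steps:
T(b) = 1/(2*b)
(33 - 48)*T(A(-1)) = (33 - 48)*((½)/6) = -15/(2*6) = -15*1/12 = -5/4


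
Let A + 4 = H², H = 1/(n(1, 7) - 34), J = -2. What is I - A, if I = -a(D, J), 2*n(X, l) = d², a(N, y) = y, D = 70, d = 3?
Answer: 20882/3481 ≈ 5.9988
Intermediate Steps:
n(X, l) = 9/2 (n(X, l) = (½)*3² = (½)*9 = 9/2)
H = -2/59 (H = 1/(9/2 - 34) = 1/(-59/2) = -2/59 ≈ -0.033898)
I = 2 (I = -1*(-2) = 2)
A = -13920/3481 (A = -4 + (-2/59)² = -4 + 4/3481 = -13920/3481 ≈ -3.9989)
I - A = 2 - 1*(-13920/3481) = 2 + 13920/3481 = 20882/3481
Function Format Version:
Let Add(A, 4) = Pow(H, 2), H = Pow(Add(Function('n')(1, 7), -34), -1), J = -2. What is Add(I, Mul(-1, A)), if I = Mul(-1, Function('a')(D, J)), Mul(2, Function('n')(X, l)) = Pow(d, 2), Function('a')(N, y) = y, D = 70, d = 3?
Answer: Rational(20882, 3481) ≈ 5.9988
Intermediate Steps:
Function('n')(X, l) = Rational(9, 2) (Function('n')(X, l) = Mul(Rational(1, 2), Pow(3, 2)) = Mul(Rational(1, 2), 9) = Rational(9, 2))
H = Rational(-2, 59) (H = Pow(Add(Rational(9, 2), -34), -1) = Pow(Rational(-59, 2), -1) = Rational(-2, 59) ≈ -0.033898)
I = 2 (I = Mul(-1, -2) = 2)
A = Rational(-13920, 3481) (A = Add(-4, Pow(Rational(-2, 59), 2)) = Add(-4, Rational(4, 3481)) = Rational(-13920, 3481) ≈ -3.9989)
Add(I, Mul(-1, A)) = Add(2, Mul(-1, Rational(-13920, 3481))) = Add(2, Rational(13920, 3481)) = Rational(20882, 3481)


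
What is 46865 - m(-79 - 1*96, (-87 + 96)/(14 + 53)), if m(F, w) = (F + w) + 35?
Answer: 3149326/67 ≈ 47005.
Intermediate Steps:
m(F, w) = 35 + F + w
46865 - m(-79 - 1*96, (-87 + 96)/(14 + 53)) = 46865 - (35 + (-79 - 1*96) + (-87 + 96)/(14 + 53)) = 46865 - (35 + (-79 - 96) + 9/67) = 46865 - (35 - 175 + 9*(1/67)) = 46865 - (35 - 175 + 9/67) = 46865 - 1*(-9371/67) = 46865 + 9371/67 = 3149326/67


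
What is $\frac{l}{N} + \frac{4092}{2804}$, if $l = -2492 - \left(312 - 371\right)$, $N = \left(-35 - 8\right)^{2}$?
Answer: $\frac{185994}{1296149} \approx 0.1435$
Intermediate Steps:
$N = 1849$ ($N = \left(-43\right)^{2} = 1849$)
$l = -2433$ ($l = -2492 - \left(312 - 371\right) = -2492 - -59 = -2492 + 59 = -2433$)
$\frac{l}{N} + \frac{4092}{2804} = - \frac{2433}{1849} + \frac{4092}{2804} = \left(-2433\right) \frac{1}{1849} + 4092 \cdot \frac{1}{2804} = - \frac{2433}{1849} + \frac{1023}{701} = \frac{185994}{1296149}$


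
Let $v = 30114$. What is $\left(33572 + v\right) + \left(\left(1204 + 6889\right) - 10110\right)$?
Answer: $61669$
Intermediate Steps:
$\left(33572 + v\right) + \left(\left(1204 + 6889\right) - 10110\right) = \left(33572 + 30114\right) + \left(\left(1204 + 6889\right) - 10110\right) = 63686 + \left(8093 - 10110\right) = 63686 - 2017 = 61669$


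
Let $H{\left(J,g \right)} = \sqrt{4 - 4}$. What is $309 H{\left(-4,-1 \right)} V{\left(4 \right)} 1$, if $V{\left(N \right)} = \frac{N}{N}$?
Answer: $0$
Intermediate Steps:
$V{\left(N \right)} = 1$
$H{\left(J,g \right)} = 0$ ($H{\left(J,g \right)} = \sqrt{0} = 0$)
$309 H{\left(-4,-1 \right)} V{\left(4 \right)} 1 = 309 \cdot 0 \cdot 1 \cdot 1 = 309 \cdot 0 \cdot 1 = 309 \cdot 0 = 0$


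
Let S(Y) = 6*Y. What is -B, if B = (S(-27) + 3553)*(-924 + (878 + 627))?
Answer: -1970171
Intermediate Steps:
B = 1970171 (B = (6*(-27) + 3553)*(-924 + (878 + 627)) = (-162 + 3553)*(-924 + 1505) = 3391*581 = 1970171)
-B = -1*1970171 = -1970171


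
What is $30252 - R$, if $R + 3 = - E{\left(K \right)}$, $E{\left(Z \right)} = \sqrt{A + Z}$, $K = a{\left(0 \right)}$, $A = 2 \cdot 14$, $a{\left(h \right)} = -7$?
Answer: $30255 + \sqrt{21} \approx 30260.0$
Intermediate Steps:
$A = 28$
$K = -7$
$E{\left(Z \right)} = \sqrt{28 + Z}$
$R = -3 - \sqrt{21}$ ($R = -3 - \sqrt{28 - 7} = -3 - \sqrt{21} \approx -7.5826$)
$30252 - R = 30252 - \left(-3 - \sqrt{21}\right) = 30252 + \left(3 + \sqrt{21}\right) = 30255 + \sqrt{21}$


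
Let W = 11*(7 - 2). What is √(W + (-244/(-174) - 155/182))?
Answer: √13927412226/15834 ≈ 7.4532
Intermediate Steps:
W = 55 (W = 11*5 = 55)
√(W + (-244/(-174) - 155/182)) = √(55 + (-244/(-174) - 155/182)) = √(55 + (-244*(-1/174) - 155*1/182)) = √(55 + (122/87 - 155/182)) = √(55 + 8719/15834) = √(879589/15834) = √13927412226/15834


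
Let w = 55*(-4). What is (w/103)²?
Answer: 48400/10609 ≈ 4.5622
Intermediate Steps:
w = -220
(w/103)² = (-220/103)² = 48400/10609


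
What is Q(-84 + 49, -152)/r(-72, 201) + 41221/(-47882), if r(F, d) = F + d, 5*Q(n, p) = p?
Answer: -33865609/30883890 ≈ -1.0965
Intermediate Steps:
Q(n, p) = p/5
Q(-84 + 49, -152)/r(-72, 201) + 41221/(-47882) = ((⅕)*(-152))/(-72 + 201) + 41221/(-47882) = -152/5/129 + 41221*(-1/47882) = -152/5*1/129 - 41221/47882 = -152/645 - 41221/47882 = -33865609/30883890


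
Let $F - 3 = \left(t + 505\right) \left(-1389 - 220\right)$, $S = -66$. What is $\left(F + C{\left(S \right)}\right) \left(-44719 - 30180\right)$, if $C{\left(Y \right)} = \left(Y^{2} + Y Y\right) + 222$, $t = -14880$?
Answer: $-1733036430488$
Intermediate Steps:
$C{\left(Y \right)} = 222 + 2 Y^{2}$ ($C{\left(Y \right)} = \left(Y^{2} + Y^{2}\right) + 222 = 2 Y^{2} + 222 = 222 + 2 Y^{2}$)
$F = 23129378$ ($F = 3 + \left(-14880 + 505\right) \left(-1389 - 220\right) = 3 - -23129375 = 3 + 23129375 = 23129378$)
$\left(F + C{\left(S \right)}\right) \left(-44719 - 30180\right) = \left(23129378 + \left(222 + 2 \left(-66\right)^{2}\right)\right) \left(-44719 - 30180\right) = \left(23129378 + \left(222 + 2 \cdot 4356\right)\right) \left(-74899\right) = \left(23129378 + \left(222 + 8712\right)\right) \left(-74899\right) = \left(23129378 + 8934\right) \left(-74899\right) = 23138312 \left(-74899\right) = -1733036430488$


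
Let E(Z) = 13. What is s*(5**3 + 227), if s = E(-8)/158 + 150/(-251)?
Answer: -3596912/19829 ≈ -181.40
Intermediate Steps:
s = -20437/39658 (s = 13/158 + 150/(-251) = 13*(1/158) + 150*(-1/251) = 13/158 - 150/251 = -20437/39658 ≈ -0.51533)
s*(5**3 + 227) = -20437*(5**3 + 227)/39658 = -20437*(125 + 227)/39658 = -20437/39658*352 = -3596912/19829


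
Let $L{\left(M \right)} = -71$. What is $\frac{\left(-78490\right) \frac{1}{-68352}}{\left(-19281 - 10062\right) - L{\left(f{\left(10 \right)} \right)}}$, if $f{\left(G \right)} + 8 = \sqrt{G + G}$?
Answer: $- \frac{39245}{1000399872} \approx -3.9229 \cdot 10^{-5}$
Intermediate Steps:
$f{\left(G \right)} = -8 + \sqrt{2} \sqrt{G}$ ($f{\left(G \right)} = -8 + \sqrt{G + G} = -8 + \sqrt{2 G} = -8 + \sqrt{2} \sqrt{G}$)
$\frac{\left(-78490\right) \frac{1}{-68352}}{\left(-19281 - 10062\right) - L{\left(f{\left(10 \right)} \right)}} = \frac{\left(-78490\right) \frac{1}{-68352}}{\left(-19281 - 10062\right) - -71} = \frac{\left(-78490\right) \left(- \frac{1}{68352}\right)}{-29343 + 71} = \frac{39245}{34176 \left(-29272\right)} = \frac{39245}{34176} \left(- \frac{1}{29272}\right) = - \frac{39245}{1000399872}$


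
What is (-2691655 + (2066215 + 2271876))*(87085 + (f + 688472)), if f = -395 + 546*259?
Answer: 1509083723136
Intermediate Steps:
f = 141019 (f = -395 + 141414 = 141019)
(-2691655 + (2066215 + 2271876))*(87085 + (f + 688472)) = (-2691655 + (2066215 + 2271876))*(87085 + (141019 + 688472)) = (-2691655 + 4338091)*(87085 + 829491) = 1646436*916576 = 1509083723136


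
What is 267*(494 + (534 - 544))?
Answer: 129228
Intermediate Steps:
267*(494 + (534 - 544)) = 267*(494 - 10) = 267*484 = 129228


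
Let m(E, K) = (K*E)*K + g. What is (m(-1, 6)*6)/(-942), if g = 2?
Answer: 34/157 ≈ 0.21656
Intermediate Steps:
m(E, K) = 2 + E*K**2 (m(E, K) = (K*E)*K + 2 = (E*K)*K + 2 = E*K**2 + 2 = 2 + E*K**2)
(m(-1, 6)*6)/(-942) = ((2 - 1*6**2)*6)/(-942) = ((2 - 1*36)*6)*(-1/942) = ((2 - 36)*6)*(-1/942) = -34*6*(-1/942) = -204*(-1/942) = 34/157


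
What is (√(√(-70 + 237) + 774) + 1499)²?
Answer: (1499 + √(774 + √167))² ≈ 2.3319e+6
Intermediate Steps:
(√(√(-70 + 237) + 774) + 1499)² = (√(√167 + 774) + 1499)² = (√(774 + √167) + 1499)² = (1499 + √(774 + √167))²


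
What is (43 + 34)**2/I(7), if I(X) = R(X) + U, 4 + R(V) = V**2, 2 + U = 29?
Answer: 5929/72 ≈ 82.347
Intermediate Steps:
U = 27 (U = -2 + 29 = 27)
R(V) = -4 + V**2
I(X) = 23 + X**2 (I(X) = (-4 + X**2) + 27 = 23 + X**2)
(43 + 34)**2/I(7) = (43 + 34)**2/(23 + 7**2) = 77**2/(23 + 49) = 5929/72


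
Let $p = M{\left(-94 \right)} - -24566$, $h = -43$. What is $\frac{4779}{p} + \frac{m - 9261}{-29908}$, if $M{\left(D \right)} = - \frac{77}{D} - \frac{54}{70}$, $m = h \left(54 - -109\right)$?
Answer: $\frac{892609782235}{1208616629338} \approx 0.73854$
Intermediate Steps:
$m = -7009$ ($m = - 43 \left(54 - -109\right) = - 43 \left(54 + 109\right) = \left(-43\right) 163 = -7009$)
$M{\left(D \right)} = - \frac{27}{35} - \frac{77}{D}$ ($M{\left(D \right)} = - \frac{77}{D} - \frac{27}{35} = - \frac{27}{35} - \frac{77}{D}$)
$p = \frac{80822297}{3290}$ ($p = \left(- \frac{27}{35} - \frac{77}{-94}\right) - -24566 = \left(- \frac{27}{35} - - \frac{77}{94}\right) + 24566 = \left(- \frac{27}{35} + \frac{77}{94}\right) + 24566 = \frac{157}{3290} + 24566 = \frac{80822297}{3290} \approx 24566.0$)
$\frac{4779}{p} + \frac{m - 9261}{-29908} = \frac{4779}{\frac{80822297}{3290}} + \frac{-7009 - 9261}{-29908} = 4779 \cdot \frac{3290}{80822297} - - \frac{8135}{14954} = \frac{15722910}{80822297} + \frac{8135}{14954} = \frac{892609782235}{1208616629338}$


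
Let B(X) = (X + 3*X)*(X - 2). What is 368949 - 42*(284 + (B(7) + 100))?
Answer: 346941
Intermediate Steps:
B(X) = 4*X*(-2 + X) (B(X) = (4*X)*(-2 + X) = 4*X*(-2 + X))
368949 - 42*(284 + (B(7) + 100)) = 368949 - 42*(284 + (4*7*(-2 + 7) + 100)) = 368949 - 42*(284 + (4*7*5 + 100)) = 368949 - 42*(284 + (140 + 100)) = 368949 - 42*(284 + 240) = 368949 - 42*524 = 368949 - 1*22008 = 368949 - 22008 = 346941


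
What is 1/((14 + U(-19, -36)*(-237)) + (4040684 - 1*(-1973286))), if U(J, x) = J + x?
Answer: 1/6027019 ≈ 1.6592e-7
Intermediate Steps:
1/((14 + U(-19, -36)*(-237)) + (4040684 - 1*(-1973286))) = 1/((14 + (-19 - 36)*(-237)) + (4040684 - 1*(-1973286))) = 1/((14 - 55*(-237)) + (4040684 + 1973286)) = 1/((14 + 13035) + 6013970) = 1/(13049 + 6013970) = 1/6027019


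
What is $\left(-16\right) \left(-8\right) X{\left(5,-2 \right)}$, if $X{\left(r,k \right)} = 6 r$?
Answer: $3840$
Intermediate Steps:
$\left(-16\right) \left(-8\right) X{\left(5,-2 \right)} = \left(-16\right) \left(-8\right) 6 \cdot 5 = 128 \cdot 30 = 3840$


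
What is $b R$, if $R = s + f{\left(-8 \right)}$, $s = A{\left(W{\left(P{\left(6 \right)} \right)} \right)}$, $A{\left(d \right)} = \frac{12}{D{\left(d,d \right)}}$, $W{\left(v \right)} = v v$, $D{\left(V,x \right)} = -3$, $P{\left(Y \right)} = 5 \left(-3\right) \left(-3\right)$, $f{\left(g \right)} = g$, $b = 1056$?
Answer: $-12672$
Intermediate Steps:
$P{\left(Y \right)} = 45$ ($P{\left(Y \right)} = \left(-15\right) \left(-3\right) = 45$)
$W{\left(v \right)} = v^{2}$
$A{\left(d \right)} = -4$ ($A{\left(d \right)} = \frac{12}{-3} = 12 \left(- \frac{1}{3}\right) = -4$)
$s = -4$
$R = -12$ ($R = -4 - 8 = -12$)
$b R = 1056 \left(-12\right) = -12672$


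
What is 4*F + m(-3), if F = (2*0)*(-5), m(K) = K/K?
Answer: 1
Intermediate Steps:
m(K) = 1
F = 0 (F = 0*(-5) = 0)
4*F + m(-3) = 4*0 + 1 = 0 + 1 = 1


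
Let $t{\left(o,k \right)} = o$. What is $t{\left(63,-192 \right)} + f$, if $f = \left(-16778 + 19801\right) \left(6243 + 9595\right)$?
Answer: $47878337$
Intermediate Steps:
$f = 47878274$ ($f = 3023 \cdot 15838 = 47878274$)
$t{\left(63,-192 \right)} + f = 63 + 47878274 = 47878337$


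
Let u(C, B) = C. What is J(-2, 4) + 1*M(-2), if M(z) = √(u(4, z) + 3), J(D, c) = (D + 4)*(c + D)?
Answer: 4 + √7 ≈ 6.6458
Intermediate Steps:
J(D, c) = (4 + D)*(D + c)
M(z) = √7 (M(z) = √(4 + 3) = √7)
J(-2, 4) + 1*M(-2) = ((-2)² + 4*(-2) + 4*4 - 2*4) + 1*√7 = (4 - 8 + 16 - 8) + √7 = 4 + √7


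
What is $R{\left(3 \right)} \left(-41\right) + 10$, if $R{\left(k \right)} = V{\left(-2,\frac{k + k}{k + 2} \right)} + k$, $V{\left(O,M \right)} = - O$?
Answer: $-195$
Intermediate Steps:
$R{\left(k \right)} = 2 + k$ ($R{\left(k \right)} = \left(-1\right) \left(-2\right) + k = 2 + k$)
$R{\left(3 \right)} \left(-41\right) + 10 = \left(2 + 3\right) \left(-41\right) + 10 = 5 \left(-41\right) + 10 = -205 + 10 = -195$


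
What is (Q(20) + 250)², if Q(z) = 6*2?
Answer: 68644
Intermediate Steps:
Q(z) = 12
(Q(20) + 250)² = (12 + 250)² = 262² = 68644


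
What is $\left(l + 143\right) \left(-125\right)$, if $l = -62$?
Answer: $-10125$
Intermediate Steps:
$\left(l + 143\right) \left(-125\right) = \left(-62 + 143\right) \left(-125\right) = 81 \left(-125\right) = -10125$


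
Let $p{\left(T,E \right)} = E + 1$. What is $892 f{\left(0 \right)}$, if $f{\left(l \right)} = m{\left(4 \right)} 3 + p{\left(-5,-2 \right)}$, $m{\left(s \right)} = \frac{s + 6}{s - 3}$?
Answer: $25868$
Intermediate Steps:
$m{\left(s \right)} = \frac{6 + s}{-3 + s}$
$p{\left(T,E \right)} = 1 + E$
$f{\left(l \right)} = 29$ ($f{\left(l \right)} = \frac{6 + 4}{-3 + 4} \cdot 3 + \left(1 - 2\right) = 1^{-1} \cdot 10 \cdot 3 - 1 = 1 \cdot 10 \cdot 3 - 1 = 10 \cdot 3 - 1 = 30 - 1 = 29$)
$892 f{\left(0 \right)} = 892 \cdot 29 = 25868$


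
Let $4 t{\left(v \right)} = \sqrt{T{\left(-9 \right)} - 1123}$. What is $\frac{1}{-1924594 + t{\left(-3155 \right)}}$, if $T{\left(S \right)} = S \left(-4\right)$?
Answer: $- \frac{30793504}{59264993038463} - \frac{4 i \sqrt{1087}}{59264993038463} \approx -5.1959 \cdot 10^{-7} - 2.2252 \cdot 10^{-12} i$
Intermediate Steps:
$T{\left(S \right)} = - 4 S$
$t{\left(v \right)} = \frac{i \sqrt{1087}}{4}$ ($t{\left(v \right)} = \frac{\sqrt{\left(-4\right) \left(-9\right) - 1123}}{4} = \frac{\sqrt{36 - 1123}}{4} = \frac{\sqrt{-1087}}{4} = \frac{i \sqrt{1087}}{4}$)
$\frac{1}{-1924594 + t{\left(-3155 \right)}} = \frac{1}{-1924594 + \frac{i \sqrt{1087}}{4}}$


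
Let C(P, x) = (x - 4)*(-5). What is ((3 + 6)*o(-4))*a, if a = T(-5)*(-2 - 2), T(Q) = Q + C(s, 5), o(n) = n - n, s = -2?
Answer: 0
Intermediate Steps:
o(n) = 0
C(P, x) = 20 - 5*x (C(P, x) = (-4 + x)*(-5) = 20 - 5*x)
T(Q) = -5 + Q (T(Q) = Q + (20 - 5*5) = Q + (20 - 25) = Q - 5 = -5 + Q)
a = 40 (a = (-5 - 5)*(-2 - 2) = -10*(-4) = 40)
((3 + 6)*o(-4))*a = ((3 + 6)*0)*40 = (9*0)*40 = 0*40 = 0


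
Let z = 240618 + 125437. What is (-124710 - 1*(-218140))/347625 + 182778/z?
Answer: 3909548836/5089994775 ≈ 0.76809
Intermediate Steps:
z = 366055
(-124710 - 1*(-218140))/347625 + 182778/z = (-124710 - 1*(-218140))/347625 + 182778/366055 = (-124710 + 218140)*(1/347625) + 182778*(1/366055) = 93430*(1/347625) + 182778/366055 = 18686/69525 + 182778/366055 = 3909548836/5089994775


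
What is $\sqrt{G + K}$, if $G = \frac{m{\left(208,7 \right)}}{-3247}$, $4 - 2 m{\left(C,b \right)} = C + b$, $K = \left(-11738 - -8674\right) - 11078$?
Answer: $\frac{i \sqrt{596395562878}}{6494} \approx 118.92 i$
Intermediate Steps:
$K = -14142$ ($K = \left(-11738 + 8674\right) - 11078 = -3064 - 11078 = -14142$)
$m{\left(C,b \right)} = 2 - \frac{C}{2} - \frac{b}{2}$ ($m{\left(C,b \right)} = 2 - \frac{C + b}{2} = 2 - \left(\frac{C}{2} + \frac{b}{2}\right) = 2 - \frac{C}{2} - \frac{b}{2}$)
$G = \frac{211}{6494}$ ($G = \frac{2 - 104 - \frac{7}{2}}{-3247} = \left(2 - 104 - \frac{7}{2}\right) \left(- \frac{1}{3247}\right) = \left(- \frac{211}{2}\right) \left(- \frac{1}{3247}\right) = \frac{211}{6494} \approx 0.032492$)
$\sqrt{G + K} = \sqrt{\frac{211}{6494} - 14142} = \sqrt{- \frac{91837937}{6494}} = \frac{i \sqrt{596395562878}}{6494}$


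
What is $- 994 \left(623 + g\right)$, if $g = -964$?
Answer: $338954$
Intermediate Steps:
$- 994 \left(623 + g\right) = - 994 \left(623 - 964\right) = \left(-994\right) \left(-341\right) = 338954$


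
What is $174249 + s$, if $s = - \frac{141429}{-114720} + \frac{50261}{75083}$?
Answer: $\frac{500304646004589}{2871173920} \approx 1.7425 \cdot 10^{5}$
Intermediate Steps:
$s = \frac{5461618509}{2871173920}$ ($s = \left(-141429\right) \left(- \frac{1}{114720}\right) + 50261 \cdot \frac{1}{75083} = \frac{47143}{38240} + \frac{50261}{75083} = \frac{5461618509}{2871173920} \approx 1.9022$)
$174249 + s = 174249 + \frac{5461618509}{2871173920} = \frac{500304646004589}{2871173920}$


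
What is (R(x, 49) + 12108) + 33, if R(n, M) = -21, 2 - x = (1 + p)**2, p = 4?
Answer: 12120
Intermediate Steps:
x = -23 (x = 2 - (1 + 4)**2 = 2 - 1*5**2 = 2 - 1*25 = 2 - 25 = -23)
(R(x, 49) + 12108) + 33 = (-21 + 12108) + 33 = 12087 + 33 = 12120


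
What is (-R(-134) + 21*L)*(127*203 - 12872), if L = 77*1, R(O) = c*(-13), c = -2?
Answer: 20538219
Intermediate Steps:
R(O) = 26 (R(O) = -2*(-13) = 26)
L = 77
(-R(-134) + 21*L)*(127*203 - 12872) = (-1*26 + 21*77)*(127*203 - 12872) = (-26 + 1617)*(25781 - 12872) = 1591*12909 = 20538219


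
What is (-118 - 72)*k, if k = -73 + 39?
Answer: 6460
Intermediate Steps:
k = -34
(-118 - 72)*k = (-118 - 72)*(-34) = -190*(-34) = 6460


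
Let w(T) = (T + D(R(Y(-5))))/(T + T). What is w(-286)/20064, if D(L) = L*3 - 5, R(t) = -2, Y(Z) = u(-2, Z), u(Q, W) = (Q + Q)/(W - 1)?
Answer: 9/347776 ≈ 2.5879e-5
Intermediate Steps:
u(Q, W) = 2*Q/(-1 + W) (u(Q, W) = (2*Q)/(-1 + W) = 2*Q/(-1 + W))
Y(Z) = -4/(-1 + Z) (Y(Z) = 2*(-2)/(-1 + Z) = -4/(-1 + Z))
D(L) = -5 + 3*L (D(L) = 3*L - 5 = -5 + 3*L)
w(T) = (-11 + T)/(2*T) (w(T) = (T + (-5 + 3*(-2)))/(T + T) = (T + (-5 - 6))/((2*T)) = (T - 11)*(1/(2*T)) = (-11 + T)*(1/(2*T)) = (-11 + T)/(2*T))
w(-286)/20064 = ((½)*(-11 - 286)/(-286))/20064 = ((½)*(-1/286)*(-297))*(1/20064) = (27/52)*(1/20064) = 9/347776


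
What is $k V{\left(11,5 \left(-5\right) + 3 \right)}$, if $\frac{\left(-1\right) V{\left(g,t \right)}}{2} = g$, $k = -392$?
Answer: $8624$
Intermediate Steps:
$V{\left(g,t \right)} = - 2 g$
$k V{\left(11,5 \left(-5\right) + 3 \right)} = - 392 \left(\left(-2\right) 11\right) = \left(-392\right) \left(-22\right) = 8624$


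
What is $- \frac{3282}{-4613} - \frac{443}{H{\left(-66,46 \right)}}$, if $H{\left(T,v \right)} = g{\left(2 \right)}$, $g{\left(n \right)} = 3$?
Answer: $- \frac{2033713}{13839} \approx -146.96$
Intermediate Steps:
$H{\left(T,v \right)} = 3$
$- \frac{3282}{-4613} - \frac{443}{H{\left(-66,46 \right)}} = - \frac{3282}{-4613} - \frac{443}{3} = \left(-3282\right) \left(- \frac{1}{4613}\right) - \frac{443}{3} = \frac{3282}{4613} - \frac{443}{3} = - \frac{2033713}{13839}$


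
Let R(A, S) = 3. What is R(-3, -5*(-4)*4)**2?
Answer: 9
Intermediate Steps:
R(-3, -5*(-4)*4)**2 = 3**2 = 9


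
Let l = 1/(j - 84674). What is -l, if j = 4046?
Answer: 1/80628 ≈ 1.2403e-5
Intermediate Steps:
l = -1/80628 (l = 1/(4046 - 84674) = 1/(-80628) = -1/80628 ≈ -1.2403e-5)
-l = -1*(-1/80628) = 1/80628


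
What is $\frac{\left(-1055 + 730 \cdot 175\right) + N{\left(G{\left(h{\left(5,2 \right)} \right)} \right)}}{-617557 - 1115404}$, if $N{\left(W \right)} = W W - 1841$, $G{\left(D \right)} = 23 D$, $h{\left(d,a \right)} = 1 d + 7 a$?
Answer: $- \frac{315823}{1732961} \approx -0.18224$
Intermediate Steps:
$h{\left(d,a \right)} = d + 7 a$
$N{\left(W \right)} = -1841 + W^{2}$ ($N{\left(W \right)} = W^{2} - 1841 = -1841 + W^{2}$)
$\frac{\left(-1055 + 730 \cdot 175\right) + N{\left(G{\left(h{\left(5,2 \right)} \right)} \right)}}{-617557 - 1115404} = \frac{\left(-1055 + 730 \cdot 175\right) - \left(1841 - \left(23 \left(5 + 7 \cdot 2\right)\right)^{2}\right)}{-617557 - 1115404} = \frac{\left(-1055 + 127750\right) - \left(1841 - \left(23 \left(5 + 14\right)\right)^{2}\right)}{-1732961} = \left(126695 - \left(1841 - \left(23 \cdot 19\right)^{2}\right)\right) \left(- \frac{1}{1732961}\right) = \left(126695 - \left(1841 - 437^{2}\right)\right) \left(- \frac{1}{1732961}\right) = \left(126695 + \left(-1841 + 190969\right)\right) \left(- \frac{1}{1732961}\right) = \left(126695 + 189128\right) \left(- \frac{1}{1732961}\right) = 315823 \left(- \frac{1}{1732961}\right) = - \frac{315823}{1732961}$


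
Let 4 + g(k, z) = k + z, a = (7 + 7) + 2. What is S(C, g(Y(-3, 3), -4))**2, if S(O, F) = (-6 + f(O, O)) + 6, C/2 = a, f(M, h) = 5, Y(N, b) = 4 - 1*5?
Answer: 25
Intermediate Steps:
Y(N, b) = -1 (Y(N, b) = 4 - 5 = -1)
a = 16 (a = 14 + 2 = 16)
g(k, z) = -4 + k + z (g(k, z) = -4 + (k + z) = -4 + k + z)
C = 32 (C = 2*16 = 32)
S(O, F) = 5 (S(O, F) = (-6 + 5) + 6 = -1 + 6 = 5)
S(C, g(Y(-3, 3), -4))**2 = 5**2 = 25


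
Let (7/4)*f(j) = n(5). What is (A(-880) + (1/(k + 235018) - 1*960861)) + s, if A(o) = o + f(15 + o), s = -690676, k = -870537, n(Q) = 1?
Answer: -7350994253892/4448633 ≈ -1.6524e+6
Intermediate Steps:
f(j) = 4/7 (f(j) = (4/7)*1 = 4/7)
A(o) = 4/7 + o (A(o) = o + 4/7 = 4/7 + o)
(A(-880) + (1/(k + 235018) - 1*960861)) + s = ((4/7 - 880) + (1/(-870537 + 235018) - 1*960861)) - 690676 = (-6156/7 + (1/(-635519) - 960861)) - 690676 = (-6156/7 + (-1/635519 - 960861)) - 690676 = (-6156/7 - 610645421860/635519) - 690676 = -4278430207984/4448633 - 690676 = -7350994253892/4448633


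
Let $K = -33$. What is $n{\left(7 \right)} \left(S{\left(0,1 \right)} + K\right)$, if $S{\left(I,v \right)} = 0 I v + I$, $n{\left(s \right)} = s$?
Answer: $-231$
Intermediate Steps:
$S{\left(I,v \right)} = I$ ($S{\left(I,v \right)} = 0 v + I = 0 + I = I$)
$n{\left(7 \right)} \left(S{\left(0,1 \right)} + K\right) = 7 \left(0 - 33\right) = 7 \left(-33\right) = -231$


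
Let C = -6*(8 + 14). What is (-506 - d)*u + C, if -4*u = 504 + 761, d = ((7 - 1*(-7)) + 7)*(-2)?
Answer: 146608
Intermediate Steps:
d = -42 (d = ((7 + 7) + 7)*(-2) = (14 + 7)*(-2) = 21*(-2) = -42)
u = -1265/4 (u = -(504 + 761)/4 = -1/4*1265 = -1265/4 ≈ -316.25)
C = -132 (C = -6*22 = -132)
(-506 - d)*u + C = (-506 - 1*(-42))*(-1265/4) - 132 = (-506 + 42)*(-1265/4) - 132 = -464*(-1265/4) - 132 = 146740 - 132 = 146608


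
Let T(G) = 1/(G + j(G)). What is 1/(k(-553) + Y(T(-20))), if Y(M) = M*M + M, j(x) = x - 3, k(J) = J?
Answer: -1849/1022539 ≈ -0.0018082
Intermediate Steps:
j(x) = -3 + x
T(G) = 1/(-3 + 2*G) (T(G) = 1/(G + (-3 + G)) = 1/(-3 + 2*G))
Y(M) = M + M² (Y(M) = M² + M = M + M²)
1/(k(-553) + Y(T(-20))) = 1/(-553 + (1 + 1/(-3 + 2*(-20)))/(-3 + 2*(-20))) = 1/(-553 + (1 + 1/(-3 - 40))/(-3 - 40)) = 1/(-553 + (1 + 1/(-43))/(-43)) = 1/(-553 - (1 - 1/43)/43) = 1/(-553 - 1/43*42/43) = 1/(-553 - 42/1849) = 1/(-1022539/1849) = -1849/1022539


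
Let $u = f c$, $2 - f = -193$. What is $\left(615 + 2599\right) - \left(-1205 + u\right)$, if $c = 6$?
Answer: $3249$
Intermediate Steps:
$f = 195$ ($f = 2 - -193 = 2 + 193 = 195$)
$u = 1170$ ($u = 195 \cdot 6 = 1170$)
$\left(615 + 2599\right) - \left(-1205 + u\right) = \left(615 + 2599\right) + \left(1205 - 1170\right) = 3214 + \left(1205 - 1170\right) = 3214 + 35 = 3249$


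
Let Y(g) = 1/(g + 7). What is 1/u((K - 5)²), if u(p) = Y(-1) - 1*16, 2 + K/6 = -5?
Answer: -6/95 ≈ -0.063158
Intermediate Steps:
Y(g) = 1/(7 + g)
K = -42 (K = -12 + 6*(-5) = -12 - 30 = -42)
u(p) = -95/6 (u(p) = 1/(7 - 1) - 1*16 = 1/6 - 16 = ⅙ - 16 = -95/6)
1/u((K - 5)²) = 1/(-95/6) = -6/95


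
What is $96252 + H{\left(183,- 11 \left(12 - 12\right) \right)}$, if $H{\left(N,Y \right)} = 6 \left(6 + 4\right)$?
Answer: $96312$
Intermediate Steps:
$H{\left(N,Y \right)} = 60$ ($H{\left(N,Y \right)} = 6 \cdot 10 = 60$)
$96252 + H{\left(183,- 11 \left(12 - 12\right) \right)} = 96252 + 60 = 96312$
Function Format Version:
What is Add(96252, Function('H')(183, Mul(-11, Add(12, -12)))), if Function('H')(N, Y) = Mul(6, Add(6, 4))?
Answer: 96312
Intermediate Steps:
Function('H')(N, Y) = 60 (Function('H')(N, Y) = Mul(6, 10) = 60)
Add(96252, Function('H')(183, Mul(-11, Add(12, -12)))) = Add(96252, 60) = 96312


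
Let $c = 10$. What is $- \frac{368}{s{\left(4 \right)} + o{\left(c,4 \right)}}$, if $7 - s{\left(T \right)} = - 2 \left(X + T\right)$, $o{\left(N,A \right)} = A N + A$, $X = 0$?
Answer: $- \frac{368}{59} \approx -6.2373$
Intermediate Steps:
$o{\left(N,A \right)} = A + A N$
$s{\left(T \right)} = 7 + 2 T$ ($s{\left(T \right)} = 7 - - 2 \left(0 + T\right) = 7 - - 2 T = 7 + 2 T$)
$- \frac{368}{s{\left(4 \right)} + o{\left(c,4 \right)}} = - \frac{368}{\left(7 + 2 \cdot 4\right) + 4 \left(1 + 10\right)} = - \frac{368}{\left(7 + 8\right) + 4 \cdot 11} = - \frac{368}{15 + 44} = - \frac{368}{59}$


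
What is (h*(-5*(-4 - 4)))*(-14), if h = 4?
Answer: -2240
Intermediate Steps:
(h*(-5*(-4 - 4)))*(-14) = (4*(-5*(-4 - 4)))*(-14) = (4*(-5*(-8)))*(-14) = (4*40)*(-14) = 160*(-14) = -2240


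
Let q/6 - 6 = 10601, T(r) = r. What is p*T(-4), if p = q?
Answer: -254568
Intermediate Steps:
q = 63642 (q = 36 + 6*10601 = 36 + 63606 = 63642)
p = 63642
p*T(-4) = 63642*(-4) = -254568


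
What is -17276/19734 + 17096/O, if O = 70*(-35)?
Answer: -94924666/12087075 ≈ -7.8534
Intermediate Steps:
O = -2450
-17276/19734 + 17096/O = -17276/19734 + 17096/(-2450) = -17276*1/19734 + 17096*(-1/2450) = -8638/9867 - 8548/1225 = -94924666/12087075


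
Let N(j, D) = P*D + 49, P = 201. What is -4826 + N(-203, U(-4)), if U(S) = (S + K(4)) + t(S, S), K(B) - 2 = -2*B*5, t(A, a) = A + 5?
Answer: -13018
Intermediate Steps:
t(A, a) = 5 + A
K(B) = 2 - 10*B (K(B) = 2 - 2*B*5 = 2 - 10*B)
U(S) = -33 + 2*S (U(S) = (S + (2 - 10*4)) + (5 + S) = (S + (2 - 40)) + (5 + S) = (S - 38) + (5 + S) = (-38 + S) + (5 + S) = -33 + 2*S)
N(j, D) = 49 + 201*D (N(j, D) = 201*D + 49 = 49 + 201*D)
-4826 + N(-203, U(-4)) = -4826 + (49 + 201*(-33 + 2*(-4))) = -4826 + (49 + 201*(-33 - 8)) = -4826 + (49 + 201*(-41)) = -4826 + (49 - 8241) = -4826 - 8192 = -13018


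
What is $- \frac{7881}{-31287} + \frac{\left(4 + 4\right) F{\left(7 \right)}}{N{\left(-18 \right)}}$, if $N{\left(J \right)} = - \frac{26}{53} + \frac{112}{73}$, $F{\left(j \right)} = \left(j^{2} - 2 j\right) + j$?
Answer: $\frac{2261356827}{7018717} \approx 322.19$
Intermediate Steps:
$F{\left(j \right)} = j^{2} - j$
$N{\left(J \right)} = \frac{4038}{3869}$ ($N{\left(J \right)} = \left(-26\right) \frac{1}{53} + 112 \cdot \frac{1}{73} = - \frac{26}{53} + \frac{112}{73} = \frac{4038}{3869}$)
$- \frac{7881}{-31287} + \frac{\left(4 + 4\right) F{\left(7 \right)}}{N{\left(-18 \right)}} = - \frac{7881}{-31287} + \frac{\left(4 + 4\right) 7 \left(-1 + 7\right)}{\frac{4038}{3869}} = \left(-7881\right) \left(- \frac{1}{31287}\right) + 8 \cdot 7 \cdot 6 \cdot \frac{3869}{4038} = \frac{2627}{10429} + 8 \cdot 42 \cdot \frac{3869}{4038} = \frac{2627}{10429} + 336 \cdot \frac{3869}{4038} = \frac{2627}{10429} + \frac{216664}{673} = \frac{2261356827}{7018717}$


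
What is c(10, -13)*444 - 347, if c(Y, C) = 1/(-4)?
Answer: -458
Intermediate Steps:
c(Y, C) = -¼
c(10, -13)*444 - 347 = -¼*444 - 347 = -111 - 347 = -458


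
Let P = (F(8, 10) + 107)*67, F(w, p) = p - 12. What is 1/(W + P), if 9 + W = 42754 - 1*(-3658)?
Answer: 1/53438 ≈ 1.8713e-5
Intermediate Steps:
F(w, p) = -12 + p
P = 7035 (P = ((-12 + 10) + 107)*67 = (-2 + 107)*67 = 105*67 = 7035)
W = 46403 (W = -9 + (42754 - 1*(-3658)) = -9 + (42754 + 3658) = -9 + 46412 = 46403)
1/(W + P) = 1/(46403 + 7035) = 1/53438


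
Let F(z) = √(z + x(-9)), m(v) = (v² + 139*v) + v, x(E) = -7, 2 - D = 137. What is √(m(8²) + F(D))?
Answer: √(13056 + I*√142) ≈ 114.26 + 0.0521*I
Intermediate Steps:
D = -135 (D = 2 - 1*137 = 2 - 137 = -135)
m(v) = v² + 140*v
F(z) = √(-7 + z) (F(z) = √(z - 7) = √(-7 + z))
√(m(8²) + F(D)) = √(8²*(140 + 8²) + √(-7 - 135)) = √(64*(140 + 64) + √(-142)) = √(64*204 + I*√142) = √(13056 + I*√142)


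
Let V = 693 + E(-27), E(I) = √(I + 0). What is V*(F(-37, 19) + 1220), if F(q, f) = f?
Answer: 858627 + 3717*I*√3 ≈ 8.5863e+5 + 6438.0*I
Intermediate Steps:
E(I) = √I
V = 693 + 3*I*√3 (V = 693 + √(-27) = 693 + 3*I*√3 ≈ 693.0 + 5.1962*I)
V*(F(-37, 19) + 1220) = (693 + 3*I*√3)*(19 + 1220) = (693 + 3*I*√3)*1239 = 858627 + 3717*I*√3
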